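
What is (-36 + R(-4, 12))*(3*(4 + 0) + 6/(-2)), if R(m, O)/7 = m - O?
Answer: -1332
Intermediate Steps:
R(m, O) = -7*O + 7*m (R(m, O) = 7*(m - O) = -7*O + 7*m)
(-36 + R(-4, 12))*(3*(4 + 0) + 6/(-2)) = (-36 + (-7*12 + 7*(-4)))*(3*(4 + 0) + 6/(-2)) = (-36 + (-84 - 28))*(3*4 - 1/2*6) = (-36 - 112)*(12 - 3) = -148*9 = -1332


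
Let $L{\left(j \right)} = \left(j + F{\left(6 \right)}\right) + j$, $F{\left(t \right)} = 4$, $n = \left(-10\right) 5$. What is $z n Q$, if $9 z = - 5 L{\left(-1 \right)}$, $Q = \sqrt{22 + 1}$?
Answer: $\frac{500 \sqrt{23}}{9} \approx 266.44$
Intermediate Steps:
$n = -50$
$Q = \sqrt{23} \approx 4.7958$
$L{\left(j \right)} = 4 + 2 j$ ($L{\left(j \right)} = \left(j + 4\right) + j = \left(4 + j\right) + j = 4 + 2 j$)
$z = - \frac{10}{9}$ ($z = \frac{\left(-5\right) \left(4 + 2 \left(-1\right)\right)}{9} = \frac{\left(-5\right) \left(4 - 2\right)}{9} = \frac{\left(-5\right) 2}{9} = \frac{1}{9} \left(-10\right) = - \frac{10}{9} \approx -1.1111$)
$z n Q = \left(- \frac{10}{9}\right) \left(-50\right) \sqrt{23} = \frac{500 \sqrt{23}}{9}$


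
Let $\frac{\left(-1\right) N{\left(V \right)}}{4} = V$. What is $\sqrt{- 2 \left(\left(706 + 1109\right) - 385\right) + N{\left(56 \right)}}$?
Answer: $2 i \sqrt{771} \approx 55.534 i$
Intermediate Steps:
$N{\left(V \right)} = - 4 V$
$\sqrt{- 2 \left(\left(706 + 1109\right) - 385\right) + N{\left(56 \right)}} = \sqrt{- 2 \left(\left(706 + 1109\right) - 385\right) - 224} = \sqrt{- 2 \left(1815 - 385\right) - 224} = \sqrt{\left(-2\right) 1430 - 224} = \sqrt{-2860 - 224} = \sqrt{-3084} = 2 i \sqrt{771}$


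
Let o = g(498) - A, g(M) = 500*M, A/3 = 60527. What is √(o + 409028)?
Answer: √476447 ≈ 690.25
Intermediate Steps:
A = 181581 (A = 3*60527 = 181581)
o = 67419 (o = 500*498 - 1*181581 = 249000 - 181581 = 67419)
√(o + 409028) = √(67419 + 409028) = √476447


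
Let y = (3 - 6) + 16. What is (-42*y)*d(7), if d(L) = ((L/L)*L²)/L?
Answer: -3822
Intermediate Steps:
y = 13 (y = -3 + 16 = 13)
d(L) = L (d(L) = (1*L²)/L = L²/L = L)
(-42*y)*d(7) = -42*13*7 = -546*7 = -3822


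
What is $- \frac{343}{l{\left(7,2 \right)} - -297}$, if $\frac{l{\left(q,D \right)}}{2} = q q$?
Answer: $- \frac{343}{395} \approx -0.86835$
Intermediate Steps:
$l{\left(q,D \right)} = 2 q^{2}$ ($l{\left(q,D \right)} = 2 q q = 2 q^{2}$)
$- \frac{343}{l{\left(7,2 \right)} - -297} = - \frac{343}{2 \cdot 7^{2} - -297} = - \frac{343}{2 \cdot 49 + 297} = - \frac{343}{98 + 297} = - \frac{343}{395}$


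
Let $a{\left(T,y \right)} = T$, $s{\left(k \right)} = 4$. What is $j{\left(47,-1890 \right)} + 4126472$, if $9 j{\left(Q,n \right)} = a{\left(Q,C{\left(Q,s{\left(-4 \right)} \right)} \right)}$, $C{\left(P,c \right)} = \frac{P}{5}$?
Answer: $\frac{37138295}{9} \approx 4.1265 \cdot 10^{6}$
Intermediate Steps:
$C{\left(P,c \right)} = \frac{P}{5}$ ($C{\left(P,c \right)} = P \frac{1}{5} = \frac{P}{5}$)
$j{\left(Q,n \right)} = \frac{Q}{9}$
$j{\left(47,-1890 \right)} + 4126472 = \frac{1}{9} \cdot 47 + 4126472 = \frac{47}{9} + 4126472 = \frac{37138295}{9}$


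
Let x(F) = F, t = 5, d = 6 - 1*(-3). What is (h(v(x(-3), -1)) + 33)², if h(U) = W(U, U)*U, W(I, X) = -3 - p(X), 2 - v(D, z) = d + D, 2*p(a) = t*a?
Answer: 25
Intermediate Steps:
d = 9 (d = 6 + 3 = 9)
p(a) = 5*a/2 (p(a) = (5*a)/2 = 5*a/2)
v(D, z) = -7 - D (v(D, z) = 2 - (9 + D) = 2 + (-9 - D) = -7 - D)
W(I, X) = -3 - 5*X/2
h(U) = U*(-3 - 5*U/2) (h(U) = (-3 - 5*U/2)*U = U*(-3 - 5*U/2))
(h(v(x(-3), -1)) + 33)² = (-(-7 - 1*(-3))*(6 + 5*(-7 - 1*(-3)))/2 + 33)² = (-(-7 + 3)*(6 + 5*(-7 + 3))/2 + 33)² = (-½*(-4)*(6 + 5*(-4)) + 33)² = (-½*(-4)*(6 - 20) + 33)² = (-½*(-4)*(-14) + 33)² = (-28 + 33)² = 5² = 25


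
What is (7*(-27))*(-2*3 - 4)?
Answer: 1890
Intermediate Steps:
(7*(-27))*(-2*3 - 4) = -189*(-6 - 4) = -189*(-10) = 1890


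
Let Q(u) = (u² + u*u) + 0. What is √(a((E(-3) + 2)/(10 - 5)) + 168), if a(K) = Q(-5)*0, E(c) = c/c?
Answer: 2*√42 ≈ 12.961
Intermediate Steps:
E(c) = 1
Q(u) = 2*u² (Q(u) = (u² + u²) + 0 = 2*u² + 0 = 2*u²)
a(K) = 0 (a(K) = (2*(-5)²)*0 = (2*25)*0 = 50*0 = 0)
√(a((E(-3) + 2)/(10 - 5)) + 168) = √(0 + 168) = √168 = 2*√42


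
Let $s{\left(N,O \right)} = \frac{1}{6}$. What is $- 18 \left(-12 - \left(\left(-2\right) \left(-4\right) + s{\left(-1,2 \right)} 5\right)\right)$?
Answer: $375$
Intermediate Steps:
$s{\left(N,O \right)} = \frac{1}{6}$
$- 18 \left(-12 - \left(\left(-2\right) \left(-4\right) + s{\left(-1,2 \right)} 5\right)\right) = - 18 \left(-12 - \left(\left(-2\right) \left(-4\right) + \frac{1}{6} \cdot 5\right)\right) = - 18 \left(-12 - \left(8 + \frac{5}{6}\right)\right) = - 18 \left(-12 - \frac{53}{6}\right) = \left(-18\right) \left(- \frac{125}{6}\right) = 375$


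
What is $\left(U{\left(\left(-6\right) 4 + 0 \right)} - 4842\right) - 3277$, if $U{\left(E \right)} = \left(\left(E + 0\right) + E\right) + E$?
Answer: $-8191$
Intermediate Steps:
$U{\left(E \right)} = 3 E$ ($U{\left(E \right)} = \left(E + E\right) + E = 2 E + E = 3 E$)
$\left(U{\left(\left(-6\right) 4 + 0 \right)} - 4842\right) - 3277 = \left(3 \left(\left(-6\right) 4 + 0\right) - 4842\right) - 3277 = \left(3 \left(-24 + 0\right) - 4842\right) - 3277 = \left(3 \left(-24\right) - 4842\right) - 3277 = \left(-72 - 4842\right) - 3277 = -4914 - 3277 = -8191$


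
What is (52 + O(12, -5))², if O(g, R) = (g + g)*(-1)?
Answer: 784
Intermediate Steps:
O(g, R) = -2*g (O(g, R) = (2*g)*(-1) = -2*g)
(52 + O(12, -5))² = (52 - 2*12)² = (52 - 24)² = 28² = 784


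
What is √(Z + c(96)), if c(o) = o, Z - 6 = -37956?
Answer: 3*I*√4206 ≈ 194.56*I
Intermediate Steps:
Z = -37950 (Z = 6 - 37956 = -37950)
√(Z + c(96)) = √(-37950 + 96) = √(-37854) = 3*I*√4206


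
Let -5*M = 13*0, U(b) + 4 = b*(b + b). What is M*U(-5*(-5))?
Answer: 0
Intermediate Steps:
U(b) = -4 + 2*b**2 (U(b) = -4 + b*(b + b) = -4 + b*(2*b) = -4 + 2*b**2)
M = 0 (M = -13*0/5 = -1/5*0 = 0)
M*U(-5*(-5)) = 0*(-4 + 2*(-5*(-5))**2) = 0*(-4 + 2*25**2) = 0*(-4 + 2*625) = 0*(-4 + 1250) = 0*1246 = 0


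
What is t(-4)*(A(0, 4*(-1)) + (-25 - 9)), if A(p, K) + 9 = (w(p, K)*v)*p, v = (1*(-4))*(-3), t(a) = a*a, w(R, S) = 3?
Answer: -688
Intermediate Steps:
t(a) = a²
v = 12 (v = -4*(-3) = 12)
A(p, K) = -9 + 36*p (A(p, K) = -9 + (3*12)*p = -9 + 36*p)
t(-4)*(A(0, 4*(-1)) + (-25 - 9)) = (-4)²*((-9 + 36*0) + (-25 - 9)) = 16*((-9 + 0) - 34) = 16*(-9 - 34) = 16*(-43) = -688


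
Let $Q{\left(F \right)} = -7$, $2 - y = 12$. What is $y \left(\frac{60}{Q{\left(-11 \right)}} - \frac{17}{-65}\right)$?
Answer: $\frac{7562}{91} \approx 83.099$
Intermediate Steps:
$y = -10$ ($y = 2 - 12 = -10$)
$y \left(\frac{60}{Q{\left(-11 \right)}} - \frac{17}{-65}\right) = - 10 \left(\frac{60}{-7} - \frac{17}{-65}\right) = - 10 \left(60 \left(- \frac{1}{7}\right) - - \frac{17}{65}\right) = - 10 \left(- \frac{60}{7} + \frac{17}{65}\right) = \left(-10\right) \left(- \frac{3781}{455}\right) = \frac{7562}{91}$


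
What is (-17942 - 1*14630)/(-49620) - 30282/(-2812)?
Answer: 199273163/17441430 ≈ 11.425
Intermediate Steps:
(-17942 - 1*14630)/(-49620) - 30282/(-2812) = (-17942 - 14630)*(-1/49620) - 30282*(-1/2812) = -32572*(-1/49620) + 15141/1406 = 8143/12405 + 15141/1406 = 199273163/17441430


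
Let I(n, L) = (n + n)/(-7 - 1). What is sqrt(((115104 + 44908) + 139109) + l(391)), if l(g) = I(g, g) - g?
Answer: sqrt(1194529)/2 ≈ 546.47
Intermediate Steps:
I(n, L) = -n/4 (I(n, L) = (2*n)/(-8) = (2*n)*(-1/8) = -n/4)
l(g) = -5*g/4 (l(g) = -g/4 - g = -5*g/4)
sqrt(((115104 + 44908) + 139109) + l(391)) = sqrt(((115104 + 44908) + 139109) - 5/4*391) = sqrt((160012 + 139109) - 1955/4) = sqrt(299121 - 1955/4) = sqrt(1194529/4) = sqrt(1194529)/2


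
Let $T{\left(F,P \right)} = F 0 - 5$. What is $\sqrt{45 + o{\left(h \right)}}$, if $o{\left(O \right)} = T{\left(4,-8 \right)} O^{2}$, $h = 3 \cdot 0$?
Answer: $3 \sqrt{5} \approx 6.7082$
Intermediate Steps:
$T{\left(F,P \right)} = -5$ ($T{\left(F,P \right)} = 0 - 5 = -5$)
$h = 0$
$o{\left(O \right)} = - 5 O^{2}$
$\sqrt{45 + o{\left(h \right)}} = \sqrt{45 - 5 \cdot 0^{2}} = \sqrt{45 - 0} = \sqrt{45 + 0} = \sqrt{45} = 3 \sqrt{5}$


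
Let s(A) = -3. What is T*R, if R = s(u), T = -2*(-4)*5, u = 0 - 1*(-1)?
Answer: -120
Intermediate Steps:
u = 1 (u = 0 + 1 = 1)
T = 40 (T = 8*5 = 40)
R = -3
T*R = 40*(-3) = -120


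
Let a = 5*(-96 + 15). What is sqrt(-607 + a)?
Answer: 2*I*sqrt(253) ≈ 31.812*I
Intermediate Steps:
a = -405 (a = 5*(-81) = -405)
sqrt(-607 + a) = sqrt(-607 - 405) = sqrt(-1012) = 2*I*sqrt(253)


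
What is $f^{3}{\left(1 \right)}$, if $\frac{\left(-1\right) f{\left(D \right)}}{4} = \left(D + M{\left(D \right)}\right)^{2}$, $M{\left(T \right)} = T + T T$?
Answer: $-46656$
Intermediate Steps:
$M{\left(T \right)} = T + T^{2}$
$f{\left(D \right)} = - 4 \left(D + D \left(1 + D\right)\right)^{2}$
$f^{3}{\left(1 \right)} = \left(- 4 \cdot 1^{2} \left(2 + 1\right)^{2}\right)^{3} = \left(\left(-4\right) 1 \cdot 3^{2}\right)^{3} = \left(\left(-4\right) 1 \cdot 9\right)^{3} = \left(-36\right)^{3} = -46656$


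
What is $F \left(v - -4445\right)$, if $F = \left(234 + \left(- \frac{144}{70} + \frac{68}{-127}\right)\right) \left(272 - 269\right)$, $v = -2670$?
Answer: $\frac{1095465390}{889} \approx 1.2322 \cdot 10^{6}$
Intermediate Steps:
$F = \frac{3085818}{4445}$ ($F = \left(234 + \left(\left(-144\right) \frac{1}{70} + 68 \left(- \frac{1}{127}\right)\right)\right) 3 = \left(234 - \frac{11524}{4445}\right) 3 = \frac{1028606}{4445} \cdot 3 = \frac{3085818}{4445} \approx 694.22$)
$F \left(v - -4445\right) = \frac{3085818 \left(-2670 - -4445\right)}{4445} = \frac{3085818 \left(-2670 + 4445\right)}{4445} = \frac{3085818}{4445} \cdot 1775 = \frac{1095465390}{889}$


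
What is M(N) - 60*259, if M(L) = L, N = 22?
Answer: -15518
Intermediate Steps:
M(N) - 60*259 = 22 - 60*259 = 22 - 15540 = -15518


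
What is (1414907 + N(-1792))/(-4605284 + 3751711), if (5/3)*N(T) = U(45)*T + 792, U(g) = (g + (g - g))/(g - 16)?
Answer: -204988499/123768085 ≈ -1.6562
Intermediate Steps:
U(g) = g/(-16 + g) (U(g) = (g + 0)/(-16 + g) = g/(-16 + g))
N(T) = 2376/5 + 27*T/29 (N(T) = 3*((45/(-16 + 45))*T + 792)/5 = 3*((45/29)*T + 792)/5 = 3*((45*(1/29))*T + 792)/5 = 3*(45*T/29 + 792)/5 = 3*(792 + 45*T/29)/5 = 2376/5 + 27*T/29)
(1414907 + N(-1792))/(-4605284 + 3751711) = (1414907 + (2376/5 + (27/29)*(-1792)))/(-4605284 + 3751711) = (1414907 + (2376/5 - 48384/29))/(-853573) = (1414907 - 173016/145)*(-1/853573) = (204988499/145)*(-1/853573) = -204988499/123768085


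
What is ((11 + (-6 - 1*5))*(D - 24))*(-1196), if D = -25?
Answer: 0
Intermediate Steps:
((11 + (-6 - 1*5))*(D - 24))*(-1196) = ((11 + (-6 - 1*5))*(-25 - 24))*(-1196) = ((11 + (-6 - 5))*(-49))*(-1196) = ((11 - 11)*(-49))*(-1196) = (0*(-49))*(-1196) = 0*(-1196) = 0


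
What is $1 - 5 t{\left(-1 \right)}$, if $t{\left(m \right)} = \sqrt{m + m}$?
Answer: $1 - 5 i \sqrt{2} \approx 1.0 - 7.0711 i$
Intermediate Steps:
$t{\left(m \right)} = \sqrt{2} \sqrt{m}$ ($t{\left(m \right)} = \sqrt{2 m} = \sqrt{2} \sqrt{m}$)
$1 - 5 t{\left(-1 \right)} = 1 - 5 \sqrt{2} \sqrt{-1} = 1 - 5 \sqrt{2} i = 1 - 5 i \sqrt{2}$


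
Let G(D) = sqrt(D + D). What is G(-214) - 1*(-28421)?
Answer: 28421 + 2*I*sqrt(107) ≈ 28421.0 + 20.688*I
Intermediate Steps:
G(D) = sqrt(2)*sqrt(D) (G(D) = sqrt(2*D) = sqrt(2)*sqrt(D))
G(-214) - 1*(-28421) = sqrt(2)*sqrt(-214) - 1*(-28421) = sqrt(2)*(I*sqrt(214)) + 28421 = 2*I*sqrt(107) + 28421 = 28421 + 2*I*sqrt(107)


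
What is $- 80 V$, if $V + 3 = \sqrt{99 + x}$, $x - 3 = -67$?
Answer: $240 - 80 \sqrt{35} \approx -233.29$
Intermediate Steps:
$x = -64$ ($x = 3 - 67 = -64$)
$V = -3 + \sqrt{35}$ ($V = -3 + \sqrt{99 - 64} = -3 + \sqrt{35} \approx 2.9161$)
$- 80 V = - 80 \left(-3 + \sqrt{35}\right) = 240 - 80 \sqrt{35}$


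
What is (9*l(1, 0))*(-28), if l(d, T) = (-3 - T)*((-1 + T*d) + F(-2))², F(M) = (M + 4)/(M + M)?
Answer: 1701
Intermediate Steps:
F(M) = (4 + M)/(2*M) (F(M) = (4 + M)/((2*M)) = (4 + M)*(1/(2*M)) = (4 + M)/(2*M))
l(d, T) = (-3/2 + T*d)²*(-3 - T) (l(d, T) = (-3 - T)*((-1 + T*d) + (½)*(4 - 2)/(-2))² = (-3 - T)*((-1 + T*d) + (½)*(-½)*2)² = (-3 - T)*((-1 + T*d) - ½)² = (-3 - T)*(-3/2 + T*d)² = (-3/2 + T*d)²*(-3 - T))
(9*l(1, 0))*(-28) = (9*((-3 + 2*0*1)²*(-3 - 1*0)/4))*(-28) = (9*((-3 + 0)²*(-3 + 0)/4))*(-28) = (9*((¼)*(-3)²*(-3)))*(-28) = (9*((¼)*9*(-3)))*(-28) = (9*(-27/4))*(-28) = -243/4*(-28) = 1701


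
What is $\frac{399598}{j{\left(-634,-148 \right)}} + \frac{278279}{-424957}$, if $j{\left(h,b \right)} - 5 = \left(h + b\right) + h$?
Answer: $- \frac{170204618955}{599614327} \approx -283.86$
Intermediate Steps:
$j{\left(h,b \right)} = 5 + b + 2 h$ ($j{\left(h,b \right)} = 5 + \left(\left(h + b\right) + h\right) = 5 + \left(\left(b + h\right) + h\right) = 5 + \left(b + 2 h\right) = 5 + b + 2 h$)
$\frac{399598}{j{\left(-634,-148 \right)}} + \frac{278279}{-424957} = \frac{399598}{5 - 148 + 2 \left(-634\right)} + \frac{278279}{-424957} = \frac{399598}{5 - 148 - 1268} + 278279 \left(- \frac{1}{424957}\right) = \frac{399598}{-1411} - \frac{278279}{424957} = 399598 \left(- \frac{1}{1411}\right) - \frac{278279}{424957} = - \frac{399598}{1411} - \frac{278279}{424957} = - \frac{170204618955}{599614327}$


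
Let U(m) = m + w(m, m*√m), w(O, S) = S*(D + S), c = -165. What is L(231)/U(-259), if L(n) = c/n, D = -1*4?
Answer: 5*I/(3626*(2*√259 + 33541*I)) ≈ 4.1112e-8 + 3.9452e-11*I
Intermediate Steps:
D = -4
w(O, S) = S*(-4 + S)
L(n) = -165/n
U(m) = m + m^(3/2)*(-4 + m^(3/2)) (U(m) = m + (m*√m)*(-4 + m*√m) = m + m^(3/2)*(-4 + m^(3/2)))
L(231)/U(-259) = (-165/231)/(-259 + (-259)³ - (-1036)*I*√259) = (-165*1/231)/(-259 - 17373979 - (-1036)*I*√259) = -5/(7*(-259 - 17373979 + 1036*I*√259)) = -5/(7*(-17374238 + 1036*I*√259))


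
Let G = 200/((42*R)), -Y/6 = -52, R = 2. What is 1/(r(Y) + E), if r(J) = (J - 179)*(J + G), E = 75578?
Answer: 3/352172 ≈ 8.5186e-6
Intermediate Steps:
Y = 312 (Y = -6*(-52) = 312)
G = 50/21 (G = 200/((42*2)) = 200/84 = 200*(1/84) = 50/21 ≈ 2.3810)
r(J) = (-179 + J)*(50/21 + J) (r(J) = (J - 179)*(J + 50/21) = (-179 + J)*(50/21 + J))
1/(r(Y) + E) = 1/((-8950/21 + 312**2 - 3709/21*312) + 75578) = 1/((-8950/21 + 97344 - 385736/7) + 75578) = 1/(125438/3 + 75578) = 1/(352172/3) = 3/352172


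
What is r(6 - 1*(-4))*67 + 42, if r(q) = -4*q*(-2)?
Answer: 5402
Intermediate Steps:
r(q) = 8*q
r(6 - 1*(-4))*67 + 42 = (8*(6 - 1*(-4)))*67 + 42 = (8*(6 + 4))*67 + 42 = (8*10)*67 + 42 = 80*67 + 42 = 5360 + 42 = 5402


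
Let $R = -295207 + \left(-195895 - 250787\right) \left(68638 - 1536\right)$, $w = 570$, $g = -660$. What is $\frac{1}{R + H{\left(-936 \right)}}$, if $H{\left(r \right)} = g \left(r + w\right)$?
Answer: $- \frac{1}{29973309211} \approx -3.3363 \cdot 10^{-11}$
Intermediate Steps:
$H{\left(r \right)} = -376200 - 660 r$ ($H{\left(r \right)} = - 660 \left(r + 570\right) = - 660 \left(570 + r\right) = -376200 - 660 r$)
$R = -29973550771$ ($R = -295207 - 29973255564 = -29973550771$)
$\frac{1}{R + H{\left(-936 \right)}} = \frac{1}{-29973550771 - -241560} = \frac{1}{-29973550771 + \left(-376200 + 617760\right)} = \frac{1}{-29973550771 + 241560} = \frac{1}{-29973309211} = - \frac{1}{29973309211}$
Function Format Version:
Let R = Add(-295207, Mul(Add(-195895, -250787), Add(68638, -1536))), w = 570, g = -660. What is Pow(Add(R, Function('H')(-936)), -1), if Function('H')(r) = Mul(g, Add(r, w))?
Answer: Rational(-1, 29973309211) ≈ -3.3363e-11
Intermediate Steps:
Function('H')(r) = Add(-376200, Mul(-660, r)) (Function('H')(r) = Mul(-660, Add(r, 570)) = Mul(-660, Add(570, r)) = Add(-376200, Mul(-660, r)))
R = -29973550771 (R = Add(-295207, Mul(-446682, 67102)) = Add(-295207, -29973255564) = -29973550771)
Pow(Add(R, Function('H')(-936)), -1) = Pow(Add(-29973550771, Add(-376200, Mul(-660, -936))), -1) = Pow(Add(-29973550771, Add(-376200, 617760)), -1) = Pow(Add(-29973550771, 241560), -1) = Pow(-29973309211, -1) = Rational(-1, 29973309211)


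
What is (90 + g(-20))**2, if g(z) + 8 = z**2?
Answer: 232324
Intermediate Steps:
g(z) = -8 + z**2
(90 + g(-20))**2 = (90 + (-8 + (-20)**2))**2 = (90 + (-8 + 400))**2 = (90 + 392)**2 = 482**2 = 232324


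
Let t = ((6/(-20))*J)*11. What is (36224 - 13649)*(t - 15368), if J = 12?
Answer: -347826570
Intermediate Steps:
t = -198/5 (t = ((6/(-20))*12)*11 = ((6*(-1/20))*12)*11 = -3/10*12*11 = -18/5*11 = -198/5 ≈ -39.600)
(36224 - 13649)*(t - 15368) = (36224 - 13649)*(-198/5 - 15368) = 22575*(-77038/5) = -347826570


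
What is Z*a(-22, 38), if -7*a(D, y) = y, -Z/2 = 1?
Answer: 76/7 ≈ 10.857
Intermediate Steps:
Z = -2 (Z = -2*1 = -2)
a(D, y) = -y/7
Z*a(-22, 38) = -(-2)*38/7 = -2*(-38/7) = 76/7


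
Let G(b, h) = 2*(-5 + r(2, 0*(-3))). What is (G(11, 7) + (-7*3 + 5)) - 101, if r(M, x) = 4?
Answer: -119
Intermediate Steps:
G(b, h) = -2 (G(b, h) = 2*(-5 + 4) = 2*(-1) = -2)
(G(11, 7) + (-7*3 + 5)) - 101 = (-2 + (-7*3 + 5)) - 101 = (-2 + (-21 + 5)) - 101 = (-2 - 16) - 101 = -18 - 101 = -119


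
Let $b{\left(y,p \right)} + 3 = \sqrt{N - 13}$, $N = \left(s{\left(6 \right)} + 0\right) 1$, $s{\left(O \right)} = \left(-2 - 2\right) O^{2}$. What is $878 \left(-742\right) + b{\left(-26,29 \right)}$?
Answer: $-651479 + i \sqrt{157} \approx -6.5148 \cdot 10^{5} + 12.53 i$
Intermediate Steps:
$s{\left(O \right)} = - 4 O^{2}$
$N = -144$ ($N = \left(- 4 \cdot 6^{2} + 0\right) 1 = \left(\left(-4\right) 36 + 0\right) 1 = \left(-144 + 0\right) 1 = \left(-144\right) 1 = -144$)
$b{\left(y,p \right)} = -3 + i \sqrt{157}$ ($b{\left(y,p \right)} = -3 + \sqrt{-144 - 13} = -3 + \sqrt{-157} = -3 + i \sqrt{157}$)
$878 \left(-742\right) + b{\left(-26,29 \right)} = 878 \left(-742\right) - \left(3 - i \sqrt{157}\right) = -651476 - \left(3 - i \sqrt{157}\right) = -651479 + i \sqrt{157}$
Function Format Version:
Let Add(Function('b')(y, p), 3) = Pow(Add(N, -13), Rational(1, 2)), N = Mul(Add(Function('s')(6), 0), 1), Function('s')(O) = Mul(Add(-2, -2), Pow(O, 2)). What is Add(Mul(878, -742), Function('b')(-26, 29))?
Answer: Add(-651479, Mul(I, Pow(157, Rational(1, 2)))) ≈ Add(-6.5148e+5, Mul(12.530, I))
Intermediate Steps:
Function('s')(O) = Mul(-4, Pow(O, 2))
N = -144 (N = Mul(Add(Mul(-4, Pow(6, 2)), 0), 1) = Mul(Add(Mul(-4, 36), 0), 1) = Mul(Add(-144, 0), 1) = Mul(-144, 1) = -144)
Function('b')(y, p) = Add(-3, Mul(I, Pow(157, Rational(1, 2)))) (Function('b')(y, p) = Add(-3, Pow(Add(-144, -13), Rational(1, 2))) = Add(-3, Pow(-157, Rational(1, 2))) = Add(-3, Mul(I, Pow(157, Rational(1, 2)))))
Add(Mul(878, -742), Function('b')(-26, 29)) = Add(Mul(878, -742), Add(-3, Mul(I, Pow(157, Rational(1, 2))))) = Add(-651476, Add(-3, Mul(I, Pow(157, Rational(1, 2))))) = Add(-651479, Mul(I, Pow(157, Rational(1, 2))))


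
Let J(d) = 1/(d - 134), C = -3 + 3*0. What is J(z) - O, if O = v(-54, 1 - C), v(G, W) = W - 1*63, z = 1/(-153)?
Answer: 1209524/20503 ≈ 58.993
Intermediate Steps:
z = -1/153 ≈ -0.0065359
C = -3 (C = -3 + 0 = -3)
J(d) = 1/(-134 + d)
v(G, W) = -63 + W (v(G, W) = W - 63 = -63 + W)
O = -59 (O = -63 + (1 - 1*(-3)) = -63 + (1 + 3) = -63 + 4 = -59)
J(z) - O = 1/(-134 - 1/153) - 1*(-59) = 1/(-20503/153) + 59 = -153/20503 + 59 = 1209524/20503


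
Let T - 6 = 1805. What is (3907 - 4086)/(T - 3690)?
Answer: 179/1879 ≈ 0.095263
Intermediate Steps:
T = 1811 (T = 6 + 1805 = 1811)
(3907 - 4086)/(T - 3690) = (3907 - 4086)/(1811 - 3690) = -179/(-1879) = -179*(-1/1879) = 179/1879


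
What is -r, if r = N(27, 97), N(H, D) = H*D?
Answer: -2619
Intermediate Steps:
N(H, D) = D*H
r = 2619 (r = 97*27 = 2619)
-r = -1*2619 = -2619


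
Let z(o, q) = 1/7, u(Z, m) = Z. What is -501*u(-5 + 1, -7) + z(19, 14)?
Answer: 14029/7 ≈ 2004.1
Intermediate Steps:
z(o, q) = ⅐
-501*u(-5 + 1, -7) + z(19, 14) = -501*(-5 + 1) + ⅐ = -501*(-4) + ⅐ = 2004 + ⅐ = 14029/7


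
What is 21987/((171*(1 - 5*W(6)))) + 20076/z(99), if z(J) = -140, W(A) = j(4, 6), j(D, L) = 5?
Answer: -339167/2280 ≈ -148.76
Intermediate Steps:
W(A) = 5
21987/((171*(1 - 5*W(6)))) + 20076/z(99) = 21987/((171*(1 - 5*5))) + 20076/(-140) = 21987/((171*(1 - 1*25))) + 20076*(-1/140) = 21987/((171*(1 - 25))) - 717/5 = 21987/((171*(-24))) - 717/5 = 21987/(-4104) - 717/5 = 21987*(-1/4104) - 717/5 = -2443/456 - 717/5 = -339167/2280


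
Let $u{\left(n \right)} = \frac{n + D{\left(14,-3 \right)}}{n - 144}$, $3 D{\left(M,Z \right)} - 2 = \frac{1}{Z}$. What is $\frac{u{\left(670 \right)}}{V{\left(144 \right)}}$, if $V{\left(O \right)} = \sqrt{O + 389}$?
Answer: $\frac{6035 \sqrt{533}}{2523222} \approx 0.055219$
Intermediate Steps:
$D{\left(M,Z \right)} = \frac{2}{3} + \frac{1}{3 Z}$
$V{\left(O \right)} = \sqrt{389 + O}$
$u{\left(n \right)} = \frac{\frac{5}{9} + n}{-144 + n}$ ($u{\left(n \right)} = \frac{n + \frac{1 + 2 \left(-3\right)}{3 \left(-3\right)}}{n - 144} = \frac{n + \frac{1}{3} \left(- \frac{1}{3}\right) \left(1 - 6\right)}{-144 + n} = \frac{n + \frac{1}{3} \left(- \frac{1}{3}\right) \left(-5\right)}{-144 + n} = \frac{n + \frac{5}{9}}{-144 + n} = \frac{\frac{5}{9} + n}{-144 + n}$)
$\frac{u{\left(670 \right)}}{V{\left(144 \right)}} = \frac{\frac{1}{-144 + 670} \left(\frac{5}{9} + 670\right)}{\sqrt{389 + 144}} = \frac{\frac{1}{526} \cdot \frac{6035}{9}}{\sqrt{533}} = \frac{1}{526} \cdot \frac{6035}{9} \frac{\sqrt{533}}{533} = \frac{6035 \frac{\sqrt{533}}{533}}{4734} = \frac{6035 \sqrt{533}}{2523222}$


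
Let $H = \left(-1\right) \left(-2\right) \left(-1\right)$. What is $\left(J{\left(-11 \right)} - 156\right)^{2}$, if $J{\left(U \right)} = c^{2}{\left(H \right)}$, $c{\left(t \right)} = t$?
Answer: $23104$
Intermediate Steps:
$H = -2$ ($H = 2 \left(-1\right) = -2$)
$J{\left(U \right)} = 4$ ($J{\left(U \right)} = \left(-2\right)^{2} = 4$)
$\left(J{\left(-11 \right)} - 156\right)^{2} = \left(4 - 156\right)^{2} = \left(-152\right)^{2} = 23104$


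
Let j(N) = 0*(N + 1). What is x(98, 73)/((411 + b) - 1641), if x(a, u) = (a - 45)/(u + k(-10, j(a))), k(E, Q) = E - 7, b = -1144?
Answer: -53/132944 ≈ -0.00039866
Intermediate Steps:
j(N) = 0 (j(N) = 0*(1 + N) = 0)
k(E, Q) = -7 + E
x(a, u) = (-45 + a)/(-17 + u) (x(a, u) = (a - 45)/(u + (-7 - 10)) = (-45 + a)/(u - 17) = (-45 + a)/(-17 + u))
x(98, 73)/((411 + b) - 1641) = ((-45 + 98)/(-17 + 73))/((411 - 1144) - 1641) = (53/56)/(-733 - 1641) = ((1/56)*53)/(-2374) = (53/56)*(-1/2374) = -53/132944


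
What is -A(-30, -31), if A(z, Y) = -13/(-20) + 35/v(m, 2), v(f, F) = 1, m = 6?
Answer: -713/20 ≈ -35.650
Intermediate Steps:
A(z, Y) = 713/20 (A(z, Y) = -13/(-20) + 35/1 = -13*(-1/20) + 35*1 = 13/20 + 35 = 713/20)
-A(-30, -31) = -1*713/20 = -713/20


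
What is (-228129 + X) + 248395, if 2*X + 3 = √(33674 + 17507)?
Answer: 40529/2 + √51181/2 ≈ 20378.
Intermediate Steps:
X = -3/2 + √51181/2 (X = -3/2 + √(33674 + 17507)/2 = -3/2 + √51181/2 ≈ 111.62)
(-228129 + X) + 248395 = (-228129 + (-3/2 + √51181/2)) + 248395 = (-456261/2 + √51181/2) + 248395 = 40529/2 + √51181/2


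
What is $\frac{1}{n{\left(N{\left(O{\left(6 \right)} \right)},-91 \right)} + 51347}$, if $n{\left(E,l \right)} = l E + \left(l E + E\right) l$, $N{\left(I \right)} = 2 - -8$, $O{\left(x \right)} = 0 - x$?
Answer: $\frac{1}{132337} \approx 7.5565 \cdot 10^{-6}$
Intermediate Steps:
$O{\left(x \right)} = - x$
$N{\left(I \right)} = 10$ ($N{\left(I \right)} = 2 + 8 = 10$)
$n{\left(E,l \right)} = E l + l \left(E + E l\right)$ ($n{\left(E,l \right)} = E l + \left(E l + E\right) l = E l + \left(E + E l\right) l = E l + l \left(E + E l\right)$)
$\frac{1}{n{\left(N{\left(O{\left(6 \right)} \right)},-91 \right)} + 51347} = \frac{1}{10 \left(-91\right) \left(2 - 91\right) + 51347} = \frac{1}{10 \left(-91\right) \left(-89\right) + 51347} = \frac{1}{80990 + 51347} = \frac{1}{132337}$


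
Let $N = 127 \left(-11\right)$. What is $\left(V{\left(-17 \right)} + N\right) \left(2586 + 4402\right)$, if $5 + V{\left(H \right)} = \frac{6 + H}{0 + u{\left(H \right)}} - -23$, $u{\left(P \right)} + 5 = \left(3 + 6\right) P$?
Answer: $- \frac{761241274}{79} \approx -9.636 \cdot 10^{6}$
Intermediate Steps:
$u{\left(P \right)} = -5 + 9 P$ ($u{\left(P \right)} = -5 + \left(3 + 6\right) P = -5 + 9 P$)
$N = -1397$
$V{\left(H \right)} = 18 + \frac{6 + H}{-5 + 9 H}$ ($V{\left(H \right)} = -5 + \left(\frac{6 + H}{0 + \left(-5 + 9 H\right)} - -23\right) = -5 + \left(\frac{6 + H}{-5 + 9 H} + 23\right) = -5 + \left(23 + \frac{6 + H}{-5 + 9 H}\right) = 18 + \frac{6 + H}{-5 + 9 H}$)
$\left(V{\left(-17 \right)} + N\right) \left(2586 + 4402\right) = \left(\frac{-84 + 163 \left(-17\right)}{-5 + 9 \left(-17\right)} - 1397\right) \left(2586 + 4402\right) = \left(\frac{-84 - 2771}{-5 - 153} - 1397\right) 6988 = \left(\frac{1}{-158} \left(-2855\right) - 1397\right) 6988 = \left(\left(- \frac{1}{158}\right) \left(-2855\right) - 1397\right) 6988 = \left(\frac{2855}{158} - 1397\right) 6988 = \left(- \frac{217871}{158}\right) 6988 = - \frac{761241274}{79}$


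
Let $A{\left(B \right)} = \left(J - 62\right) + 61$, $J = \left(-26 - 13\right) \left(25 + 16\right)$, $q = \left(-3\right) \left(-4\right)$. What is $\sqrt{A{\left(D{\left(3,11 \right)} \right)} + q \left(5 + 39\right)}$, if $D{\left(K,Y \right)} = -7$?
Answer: $4 i \sqrt{67} \approx 32.741 i$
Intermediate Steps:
$q = 12$
$J = -1599$ ($J = \left(-39\right) 41 = -1599$)
$A{\left(B \right)} = -1600$ ($A{\left(B \right)} = \left(-1599 - 62\right) + 61 = -1661 + 61 = -1600$)
$\sqrt{A{\left(D{\left(3,11 \right)} \right)} + q \left(5 + 39\right)} = \sqrt{-1600 + 12 \left(5 + 39\right)} = \sqrt{-1600 + 12 \cdot 44} = \sqrt{-1600 + 528} = \sqrt{-1072} = 4 i \sqrt{67}$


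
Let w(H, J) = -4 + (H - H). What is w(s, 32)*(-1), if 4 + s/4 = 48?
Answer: 4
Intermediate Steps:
s = 176 (s = -16 + 4*48 = -16 + 192 = 176)
w(H, J) = -4 (w(H, J) = -4 + 0 = -4)
w(s, 32)*(-1) = -4*(-1) = 4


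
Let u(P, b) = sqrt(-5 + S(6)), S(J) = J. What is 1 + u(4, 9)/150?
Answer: 151/150 ≈ 1.0067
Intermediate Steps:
u(P, b) = 1 (u(P, b) = sqrt(-5 + 6) = sqrt(1) = 1)
1 + u(4, 9)/150 = 1 + 1/150 = 151/150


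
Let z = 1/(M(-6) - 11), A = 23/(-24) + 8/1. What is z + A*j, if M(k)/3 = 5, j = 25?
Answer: 4231/24 ≈ 176.29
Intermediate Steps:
M(k) = 15 (M(k) = 3*5 = 15)
A = 169/24 (A = 23*(-1/24) + 8*1 = -23/24 + 8 = 169/24 ≈ 7.0417)
z = ¼ (z = 1/(15 - 11) = 1/4 = ¼ ≈ 0.25000)
z + A*j = ¼ + (169/24)*25 = ¼ + 4225/24 = 4231/24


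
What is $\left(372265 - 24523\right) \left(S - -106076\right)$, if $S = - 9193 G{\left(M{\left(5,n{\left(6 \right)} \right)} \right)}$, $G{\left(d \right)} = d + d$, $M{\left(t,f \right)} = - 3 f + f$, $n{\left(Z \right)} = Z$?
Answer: $113610093336$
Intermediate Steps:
$M{\left(t,f \right)} = - 2 f$
$G{\left(d \right)} = 2 d$
$S = 220632$ ($S = - 9193 \cdot 2 \left(\left(-2\right) 6\right) = - 9193 \cdot 2 \left(-12\right) = \left(-9193\right) \left(-24\right) = 220632$)
$\left(372265 - 24523\right) \left(S - -106076\right) = \left(372265 - 24523\right) \left(220632 - -106076\right) = 347742 \left(220632 + 106076\right) = 347742 \cdot 326708 = 113610093336$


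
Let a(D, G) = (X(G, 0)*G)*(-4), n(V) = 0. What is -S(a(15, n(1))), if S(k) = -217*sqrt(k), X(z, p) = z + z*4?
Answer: 0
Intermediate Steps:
X(z, p) = 5*z (X(z, p) = z + 4*z = 5*z)
a(D, G) = -20*G**2 (a(D, G) = ((5*G)*G)*(-4) = (5*G**2)*(-4) = -20*G**2)
-S(a(15, n(1))) = -(-217)*sqrt(-20*0**2) = -(-217)*sqrt(-20*0) = -(-217)*sqrt(0) = -(-217)*0 = -1*0 = 0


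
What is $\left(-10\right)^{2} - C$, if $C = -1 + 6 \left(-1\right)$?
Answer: $107$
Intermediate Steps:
$C = -7$ ($C = -1 - 6 = -7$)
$\left(-10\right)^{2} - C = \left(-10\right)^{2} - -7 = 100 + 7 = 107$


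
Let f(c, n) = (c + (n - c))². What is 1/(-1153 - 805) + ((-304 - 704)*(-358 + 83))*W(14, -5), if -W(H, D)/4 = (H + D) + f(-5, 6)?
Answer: -97696368001/1958 ≈ -4.9896e+7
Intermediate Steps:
f(c, n) = n²
W(H, D) = -144 - 4*D - 4*H (W(H, D) = -4*((H + D) + 6²) = -4*((D + H) + 36) = -4*(36 + D + H) = -144 - 4*D - 4*H)
1/(-1153 - 805) + ((-304 - 704)*(-358 + 83))*W(14, -5) = 1/(-1153 - 805) + ((-304 - 704)*(-358 + 83))*(-144 - 4*(-5) - 4*14) = 1/(-1958) + (-1008*(-275))*(-144 + 20 - 56) = -1/1958 + 277200*(-180) = -1/1958 - 49896000 = -97696368001/1958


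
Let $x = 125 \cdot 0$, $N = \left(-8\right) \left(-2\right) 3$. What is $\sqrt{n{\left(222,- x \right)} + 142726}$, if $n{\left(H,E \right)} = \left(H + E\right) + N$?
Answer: $2 \sqrt{35749} \approx 378.15$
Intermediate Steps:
$N = 48$ ($N = 16 \cdot 3 = 48$)
$x = 0$
$n{\left(H,E \right)} = 48 + E + H$ ($n{\left(H,E \right)} = \left(H + E\right) + 48 = \left(E + H\right) + 48 = 48 + E + H$)
$\sqrt{n{\left(222,- x \right)} + 142726} = \sqrt{\left(48 - 0 + 222\right) + 142726} = \sqrt{\left(48 + 0 + 222\right) + 142726} = \sqrt{270 + 142726} = \sqrt{142996} = 2 \sqrt{35749}$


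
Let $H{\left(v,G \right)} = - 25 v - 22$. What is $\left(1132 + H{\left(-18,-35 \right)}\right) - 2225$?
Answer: $-665$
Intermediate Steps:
$H{\left(v,G \right)} = -22 - 25 v$
$\left(1132 + H{\left(-18,-35 \right)}\right) - 2225 = \left(1132 - -428\right) - 2225 = \left(1132 + \left(-22 + 450\right)\right) - 2225 = \left(1132 + 428\right) - 2225 = 1560 - 2225 = -665$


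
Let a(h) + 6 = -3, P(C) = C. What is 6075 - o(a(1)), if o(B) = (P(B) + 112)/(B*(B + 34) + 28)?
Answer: 1196878/197 ≈ 6075.5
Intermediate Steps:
a(h) = -9 (a(h) = -6 - 3 = -9)
o(B) = (112 + B)/(28 + B*(34 + B)) (o(B) = (B + 112)/(B*(B + 34) + 28) = (112 + B)/(B*(34 + B) + 28) = (112 + B)/(28 + B*(34 + B)))
6075 - o(a(1)) = 6075 - (112 - 9)/(28 + (-9)² + 34*(-9)) = 6075 - 103/(28 + 81 - 306) = 6075 - 103/(-197) = 6075 - (-1)*103/197 = 6075 - 1*(-103/197) = 6075 + 103/197 = 1196878/197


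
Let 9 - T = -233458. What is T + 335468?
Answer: 568935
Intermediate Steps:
T = 233467 (T = 9 - 1*(-233458) = 9 + 233458 = 233467)
T + 335468 = 233467 + 335468 = 568935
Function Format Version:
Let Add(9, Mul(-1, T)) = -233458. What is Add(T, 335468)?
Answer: 568935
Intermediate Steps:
T = 233467 (T = Add(9, Mul(-1, -233458)) = Add(9, 233458) = 233467)
Add(T, 335468) = Add(233467, 335468) = 568935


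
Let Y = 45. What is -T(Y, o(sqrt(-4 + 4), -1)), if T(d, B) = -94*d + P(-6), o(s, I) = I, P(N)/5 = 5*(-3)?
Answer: 4305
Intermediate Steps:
P(N) = -75 (P(N) = 5*(5*(-3)) = 5*(-15) = -75)
T(d, B) = -75 - 94*d (T(d, B) = -94*d - 75 = -75 - 94*d)
-T(Y, o(sqrt(-4 + 4), -1)) = -(-75 - 94*45) = -(-75 - 4230) = -1*(-4305) = 4305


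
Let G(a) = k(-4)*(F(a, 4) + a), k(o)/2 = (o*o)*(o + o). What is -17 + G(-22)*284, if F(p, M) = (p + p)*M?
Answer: 14395375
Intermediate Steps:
F(p, M) = 2*M*p (F(p, M) = (2*p)*M = 2*M*p)
k(o) = 4*o³ (k(o) = 2*((o*o)*(o + o)) = 2*(o²*(2*o)) = 2*(2*o³) = 4*o³)
G(a) = -2304*a (G(a) = (4*(-4)³)*(2*4*a + a) = (4*(-64))*(8*a + a) = -2304*a)
-17 + G(-22)*284 = -17 - 2304*(-22)*284 = -17 + 50688*284 = -17 + 14395392 = 14395375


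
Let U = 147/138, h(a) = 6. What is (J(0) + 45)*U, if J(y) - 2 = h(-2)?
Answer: 2597/46 ≈ 56.457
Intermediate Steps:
J(y) = 8 (J(y) = 2 + 6 = 8)
U = 49/46 (U = 147*(1/138) = 49/46 ≈ 1.0652)
(J(0) + 45)*U = (8 + 45)*(49/46) = 53*(49/46) = 2597/46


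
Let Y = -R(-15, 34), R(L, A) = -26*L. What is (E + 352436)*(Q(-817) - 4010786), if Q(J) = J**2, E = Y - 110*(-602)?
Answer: -1398387463002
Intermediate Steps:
Y = -390 (Y = -(-26)*(-15) = -1*390 = -390)
E = 65830 (E = -390 - 110*(-602) = -390 + 66220 = 65830)
(E + 352436)*(Q(-817) - 4010786) = (65830 + 352436)*((-817)**2 - 4010786) = 418266*(667489 - 4010786) = 418266*(-3343297) = -1398387463002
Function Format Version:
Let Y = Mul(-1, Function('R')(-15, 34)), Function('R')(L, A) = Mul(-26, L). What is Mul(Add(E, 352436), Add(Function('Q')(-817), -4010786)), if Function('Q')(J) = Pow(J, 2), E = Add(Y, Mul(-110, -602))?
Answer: -1398387463002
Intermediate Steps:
Y = -390 (Y = Mul(-1, Mul(-26, -15)) = Mul(-1, 390) = -390)
E = 65830 (E = Add(-390, Mul(-110, -602)) = Add(-390, 66220) = 65830)
Mul(Add(E, 352436), Add(Function('Q')(-817), -4010786)) = Mul(Add(65830, 352436), Add(Pow(-817, 2), -4010786)) = Mul(418266, Add(667489, -4010786)) = Mul(418266, -3343297) = -1398387463002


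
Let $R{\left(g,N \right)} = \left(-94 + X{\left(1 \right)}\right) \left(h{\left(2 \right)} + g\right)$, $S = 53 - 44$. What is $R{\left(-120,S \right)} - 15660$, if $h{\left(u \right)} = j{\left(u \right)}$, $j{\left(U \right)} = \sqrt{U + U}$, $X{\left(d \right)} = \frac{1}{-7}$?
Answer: $- \frac{31858}{7} \approx -4551.1$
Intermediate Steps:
$X{\left(d \right)} = - \frac{1}{7}$
$j{\left(U \right)} = \sqrt{2} \sqrt{U}$ ($j{\left(U \right)} = \sqrt{2 U} = \sqrt{2} \sqrt{U}$)
$h{\left(u \right)} = \sqrt{2} \sqrt{u}$
$S = 9$ ($S = 53 - 44 = 9$)
$R{\left(g,N \right)} = - \frac{1318}{7} - \frac{659 g}{7}$ ($R{\left(g,N \right)} = \left(-94 - \frac{1}{7}\right) \left(\sqrt{2} \sqrt{2} + g\right) = - \frac{659 \left(2 + g\right)}{7} = - \frac{1318}{7} - \frac{659 g}{7}$)
$R{\left(-120,S \right)} - 15660 = \left(- \frac{1318}{7} - - \frac{79080}{7}\right) - 15660 = \left(- \frac{1318}{7} + \frac{79080}{7}\right) - 15660 = \frac{77762}{7} - 15660 = - \frac{31858}{7}$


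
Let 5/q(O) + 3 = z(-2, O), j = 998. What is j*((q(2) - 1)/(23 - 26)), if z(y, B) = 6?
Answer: -1996/9 ≈ -221.78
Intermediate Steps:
q(O) = 5/3 (q(O) = 5/(-3 + 6) = 5/3)
j*((q(2) - 1)/(23 - 26)) = 998*((5/3 - 1)/(23 - 26)) = 998*((⅔)/(-3)) = 998*((⅔)*(-⅓)) = 998*(-2/9) = -1996/9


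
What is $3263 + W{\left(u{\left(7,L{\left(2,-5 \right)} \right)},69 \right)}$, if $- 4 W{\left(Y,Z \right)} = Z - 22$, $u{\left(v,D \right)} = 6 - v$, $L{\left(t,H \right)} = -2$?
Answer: $\frac{13005}{4} \approx 3251.3$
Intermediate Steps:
$W{\left(Y,Z \right)} = \frac{11}{2} - \frac{Z}{4}$ ($W{\left(Y,Z \right)} = - \frac{Z - 22}{4} = - \frac{-22 + Z}{4} = \frac{11}{2} - \frac{Z}{4}$)
$3263 + W{\left(u{\left(7,L{\left(2,-5 \right)} \right)},69 \right)} = 3263 + \left(\frac{11}{2} - \frac{69}{4}\right) = 3263 - \frac{47}{4} = \frac{13005}{4}$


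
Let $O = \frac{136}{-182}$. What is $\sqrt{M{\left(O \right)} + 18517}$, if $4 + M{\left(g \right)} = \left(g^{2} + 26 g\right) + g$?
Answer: $\frac{17 \sqrt{529909}}{91} \approx 135.99$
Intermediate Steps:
$O = - \frac{68}{91}$ ($O = 136 \left(- \frac{1}{182}\right) = - \frac{68}{91} \approx -0.74725$)
$M{\left(g \right)} = -4 + g^{2} + 27 g$ ($M{\left(g \right)} = -4 + \left(\left(g^{2} + 26 g\right) + g\right) = -4 + \left(g^{2} + 27 g\right) = -4 + g^{2} + 27 g$)
$\sqrt{M{\left(O \right)} + 18517} = \sqrt{\left(-4 + \left(- \frac{68}{91}\right)^{2} + 27 \left(- \frac{68}{91}\right)\right) + 18517} = \sqrt{\left(-4 + \frac{4624}{8281} - \frac{1836}{91}\right) + 18517} = \sqrt{- \frac{195576}{8281} + 18517} = \sqrt{\frac{153143701}{8281}} = \frac{17 \sqrt{529909}}{91}$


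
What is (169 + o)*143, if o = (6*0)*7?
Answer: 24167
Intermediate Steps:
o = 0 (o = 0*7 = 0)
(169 + o)*143 = (169 + 0)*143 = 169*143 = 24167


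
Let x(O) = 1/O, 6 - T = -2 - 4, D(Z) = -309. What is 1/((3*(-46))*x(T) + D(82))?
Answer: -2/641 ≈ -0.0031201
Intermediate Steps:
T = 12 (T = 6 - (-2 - 4) = 6 - 1*(-6) = 6 + 6 = 12)
x(O) = 1/O
1/((3*(-46))*x(T) + D(82)) = 1/((3*(-46))/12 - 309) = 1/(-138*1/12 - 309) = 1/(-23/2 - 309) = 1/(-641/2) = -2/641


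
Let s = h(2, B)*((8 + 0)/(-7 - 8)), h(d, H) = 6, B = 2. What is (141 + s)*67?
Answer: 46163/5 ≈ 9232.6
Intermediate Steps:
s = -16/5 (s = 6*((8 + 0)/(-7 - 8)) = 6*(8/(-15)) = 6*(8*(-1/15)) = 6*(-8/15) = -16/5 ≈ -3.2000)
(141 + s)*67 = (141 - 16/5)*67 = (689/5)*67 = 46163/5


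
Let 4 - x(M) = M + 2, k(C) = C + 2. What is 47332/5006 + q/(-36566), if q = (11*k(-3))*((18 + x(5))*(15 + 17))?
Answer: 439293398/45762349 ≈ 9.5995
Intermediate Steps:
k(C) = 2 + C
x(M) = 2 - M (x(M) = 4 - (M + 2) = 4 - (2 + M) = 4 + (-2 - M) = 2 - M)
q = -5280 (q = (11*(2 - 3))*((18 + (2 - 1*5))*(15 + 17)) = (11*(-1))*((18 + (2 - 5))*32) = -11*(18 - 3)*32 = -165*32 = -11*480 = -5280)
47332/5006 + q/(-36566) = 47332/5006 - 5280/(-36566) = 47332*(1/5006) - 5280*(-1/36566) = 23666/2503 + 2640/18283 = 439293398/45762349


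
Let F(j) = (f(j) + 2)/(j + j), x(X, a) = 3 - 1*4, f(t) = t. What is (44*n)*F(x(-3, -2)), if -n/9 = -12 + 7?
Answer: -990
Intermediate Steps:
x(X, a) = -1 (x(X, a) = 3 - 4 = -1)
n = 45 (n = -9*(-12 + 7) = -9*(-5) = 45)
F(j) = (2 + j)/(2*j) (F(j) = (j + 2)/(j + j) = (2 + j)/((2*j)) = (2 + j)*(1/(2*j)) = (2 + j)/(2*j))
(44*n)*F(x(-3, -2)) = (44*45)*((½)*(2 - 1)/(-1)) = 1980*((½)*(-1)*1) = 1980*(-½) = -990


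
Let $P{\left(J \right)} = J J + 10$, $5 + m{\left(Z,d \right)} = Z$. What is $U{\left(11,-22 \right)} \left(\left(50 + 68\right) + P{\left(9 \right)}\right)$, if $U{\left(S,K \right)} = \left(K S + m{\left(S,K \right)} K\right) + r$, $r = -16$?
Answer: $-81510$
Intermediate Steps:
$m{\left(Z,d \right)} = -5 + Z$
$U{\left(S,K \right)} = -16 + K S + K \left(-5 + S\right)$ ($U{\left(S,K \right)} = \left(K S + \left(-5 + S\right) K\right) - 16 = \left(K S + K \left(-5 + S\right)\right) - 16 = -16 + K S + K \left(-5 + S\right)$)
$P{\left(J \right)} = 10 + J^{2}$ ($P{\left(J \right)} = J^{2} + 10 = 10 + J^{2}$)
$U{\left(11,-22 \right)} \left(\left(50 + 68\right) + P{\left(9 \right)}\right) = \left(-16 - 242 - 22 \left(-5 + 11\right)\right) \left(\left(50 + 68\right) + \left(10 + 9^{2}\right)\right) = \left(-16 - 242 - 132\right) \left(118 + \left(10 + 81\right)\right) = \left(-16 - 242 - 132\right) \left(118 + 91\right) = \left(-390\right) 209 = -81510$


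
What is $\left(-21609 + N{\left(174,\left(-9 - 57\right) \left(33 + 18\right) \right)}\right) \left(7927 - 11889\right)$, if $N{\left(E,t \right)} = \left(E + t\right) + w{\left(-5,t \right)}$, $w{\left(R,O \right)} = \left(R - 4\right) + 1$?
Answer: $98293258$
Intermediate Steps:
$w{\left(R,O \right)} = -3 + R$ ($w{\left(R,O \right)} = \left(-4 + R\right) + 1 = -3 + R$)
$N{\left(E,t \right)} = -8 + E + t$ ($N{\left(E,t \right)} = \left(E + t\right) - 8 = -8 + E + t$)
$\left(-21609 + N{\left(174,\left(-9 - 57\right) \left(33 + 18\right) \right)}\right) \left(7927 - 11889\right) = \left(-21609 + \left(-8 + 174 + \left(-9 - 57\right) \left(33 + 18\right)\right)\right) \left(7927 - 11889\right) = \left(-21609 - 3200\right) \left(-3962\right) = \left(-24809\right) \left(-3962\right) = 98293258$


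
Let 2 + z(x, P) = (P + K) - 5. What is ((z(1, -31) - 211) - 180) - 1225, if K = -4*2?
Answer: -1662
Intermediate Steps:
K = -8
z(x, P) = -15 + P (z(x, P) = -2 + ((P - 8) - 5) = -2 + ((-8 + P) - 5) = -2 + (-13 + P) = -15 + P)
((z(1, -31) - 211) - 180) - 1225 = (((-15 - 31) - 211) - 180) - 1225 = ((-46 - 211) - 180) - 1225 = (-257 - 180) - 1225 = -437 - 1225 = -1662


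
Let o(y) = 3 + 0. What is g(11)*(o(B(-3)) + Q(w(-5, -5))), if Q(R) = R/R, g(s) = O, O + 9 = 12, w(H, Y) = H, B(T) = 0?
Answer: 12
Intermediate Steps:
o(y) = 3
O = 3 (O = -9 + 12 = 3)
g(s) = 3
Q(R) = 1
g(11)*(o(B(-3)) + Q(w(-5, -5))) = 3*(3 + 1) = 3*4 = 12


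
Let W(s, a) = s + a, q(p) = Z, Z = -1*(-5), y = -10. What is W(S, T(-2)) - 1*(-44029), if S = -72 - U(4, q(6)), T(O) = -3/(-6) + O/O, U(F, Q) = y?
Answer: 87937/2 ≈ 43969.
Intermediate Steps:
Z = 5
q(p) = 5
U(F, Q) = -10
T(O) = 3/2 (T(O) = -3*(-⅙) + 1 = ½ + 1 = 3/2)
S = -62 (S = -72 - 1*(-10) = -72 + 10 = -62)
W(s, a) = a + s
W(S, T(-2)) - 1*(-44029) = (3/2 - 62) - 1*(-44029) = -121/2 + 44029 = 87937/2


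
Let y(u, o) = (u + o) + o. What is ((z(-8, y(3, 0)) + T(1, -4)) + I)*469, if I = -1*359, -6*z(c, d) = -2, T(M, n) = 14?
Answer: -484946/3 ≈ -1.6165e+5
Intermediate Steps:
y(u, o) = u + 2*o (y(u, o) = (o + u) + o = u + 2*o)
z(c, d) = 1/3 (z(c, d) = -1/6*(-2) = 1/3)
I = -359
((z(-8, y(3, 0)) + T(1, -4)) + I)*469 = ((1/3 + 14) - 359)*469 = (43/3 - 359)*469 = -1034/3*469 = -484946/3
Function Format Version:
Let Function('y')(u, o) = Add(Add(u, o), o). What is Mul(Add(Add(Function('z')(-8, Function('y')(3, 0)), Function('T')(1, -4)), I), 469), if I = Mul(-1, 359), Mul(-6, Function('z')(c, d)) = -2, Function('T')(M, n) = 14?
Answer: Rational(-484946, 3) ≈ -1.6165e+5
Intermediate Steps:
Function('y')(u, o) = Add(u, Mul(2, o)) (Function('y')(u, o) = Add(Add(o, u), o) = Add(u, Mul(2, o)))
Function('z')(c, d) = Rational(1, 3) (Function('z')(c, d) = Mul(Rational(-1, 6), -2) = Rational(1, 3))
I = -359
Mul(Add(Add(Function('z')(-8, Function('y')(3, 0)), Function('T')(1, -4)), I), 469) = Mul(Add(Add(Rational(1, 3), 14), -359), 469) = Mul(Add(Rational(43, 3), -359), 469) = Mul(Rational(-1034, 3), 469) = Rational(-484946, 3)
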